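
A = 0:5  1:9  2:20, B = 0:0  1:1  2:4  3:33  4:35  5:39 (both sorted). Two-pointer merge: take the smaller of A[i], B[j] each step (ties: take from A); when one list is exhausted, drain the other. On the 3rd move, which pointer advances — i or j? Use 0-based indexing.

j

i=0 j=0: A[i]=5>B[j]=0 take 0, j++
i=0 j=1: A[i]=5>B[j]=1 take 1, j++
i=0 j=2: A[i]=5>B[j]=4 take 4, j++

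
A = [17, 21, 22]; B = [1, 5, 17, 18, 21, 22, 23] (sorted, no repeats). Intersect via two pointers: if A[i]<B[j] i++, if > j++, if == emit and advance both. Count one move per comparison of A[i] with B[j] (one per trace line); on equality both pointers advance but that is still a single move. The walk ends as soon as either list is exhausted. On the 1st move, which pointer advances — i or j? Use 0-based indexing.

j

i=0 j=0: 17>1, j++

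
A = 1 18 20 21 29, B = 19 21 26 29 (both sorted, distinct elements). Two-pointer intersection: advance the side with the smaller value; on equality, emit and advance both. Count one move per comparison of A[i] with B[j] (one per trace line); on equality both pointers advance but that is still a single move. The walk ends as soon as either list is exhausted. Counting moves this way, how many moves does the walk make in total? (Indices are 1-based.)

7 moves

i=1 j=1: 1<19, i++
i=2 j=1: 18<19, i++
i=3 j=1: 20>19, j++
i=3 j=2: 20<21, i++
i=4 j=2: 21==21 emit, i++,j++
i=5 j=3: 29>26, j++
i=5 j=4: 29==29 emit, i++,j++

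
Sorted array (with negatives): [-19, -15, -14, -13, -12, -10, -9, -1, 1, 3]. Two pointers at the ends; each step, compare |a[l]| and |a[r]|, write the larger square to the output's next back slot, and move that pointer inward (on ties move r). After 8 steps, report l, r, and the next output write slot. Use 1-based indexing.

[1,10] |-19|>|3| out[10]=361 → l++
[2,10] |-15|>|3| out[9]=225 → l++
[3,10] |-14|>|3| out[8]=196 → l++
[4,10] |-13|>|3| out[7]=169 → l++
[5,10] |-12|>|3| out[6]=144 → l++
[6,10] |-10|>|3| out[5]=100 → l++
[7,10] |-9|>|3| out[4]=81 → l++
[8,10] |-1|<=|3| out[3]=9 → r--

l=8, r=9, next write slot=2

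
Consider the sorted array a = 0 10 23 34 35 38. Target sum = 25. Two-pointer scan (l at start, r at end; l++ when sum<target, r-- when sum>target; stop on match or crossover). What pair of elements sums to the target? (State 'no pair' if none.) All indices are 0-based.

no pair

l=0 r=5: 0+38=38 >25, r--
l=0 r=4: 0+35=35 >25, r--
l=0 r=3: 0+34=34 >25, r--
l=0 r=2: 0+23=23 <25, l++
l=1 r=2: 10+23=33 >25, r--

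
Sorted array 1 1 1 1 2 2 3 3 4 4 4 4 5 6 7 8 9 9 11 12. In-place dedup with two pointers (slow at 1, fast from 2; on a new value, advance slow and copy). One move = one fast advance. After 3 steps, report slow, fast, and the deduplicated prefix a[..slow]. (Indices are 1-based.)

slow=1, fast=5, prefix=[1]

slow=1 fast=2: a[fast]=1=a[slow] dup, fast++
slow=1 fast=3: a[fast]=1=a[slow] dup, fast++
slow=1 fast=4: a[fast]=1=a[slow] dup, fast++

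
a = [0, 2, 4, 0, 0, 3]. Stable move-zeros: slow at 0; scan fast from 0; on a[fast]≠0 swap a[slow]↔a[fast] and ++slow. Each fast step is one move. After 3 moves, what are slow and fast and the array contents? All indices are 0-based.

(s=0,f=0) a[fast]=0 → fast++
(s=0,f=1) a[fast]=2≠0 swap→a[0]=2 → slow++,fast++
(s=1,f=2) a[fast]=4≠0 swap→a[1]=4 → slow++,fast++

slow=2, fast=3, a=[2, 4, 0, 0, 0, 3]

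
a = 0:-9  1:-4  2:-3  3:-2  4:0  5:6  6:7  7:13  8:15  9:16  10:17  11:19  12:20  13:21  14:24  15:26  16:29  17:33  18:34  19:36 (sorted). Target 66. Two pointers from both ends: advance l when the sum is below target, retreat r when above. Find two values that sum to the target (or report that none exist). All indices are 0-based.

l=0 r=19: -9+36=27 <66, l++
l=1 r=19: -4+36=32 <66, l++
l=2 r=19: -3+36=33 <66, l++
l=3 r=19: -2+36=34 <66, l++
l=4 r=19: 0+36=36 <66, l++
l=5 r=19: 6+36=42 <66, l++
l=6 r=19: 7+36=43 <66, l++
l=7 r=19: 13+36=49 <66, l++
l=8 r=19: 15+36=51 <66, l++
l=9 r=19: 16+36=52 <66, l++
l=10 r=19: 17+36=53 <66, l++
l=11 r=19: 19+36=55 <66, l++
l=12 r=19: 20+36=56 <66, l++
l=13 r=19: 21+36=57 <66, l++
l=14 r=19: 24+36=60 <66, l++
l=15 r=19: 26+36=62 <66, l++
l=16 r=19: 29+36=65 <66, l++
l=17 r=19: 33+36=69 >66, r--
l=17 r=18: 33+34=67 >66, r--

no pair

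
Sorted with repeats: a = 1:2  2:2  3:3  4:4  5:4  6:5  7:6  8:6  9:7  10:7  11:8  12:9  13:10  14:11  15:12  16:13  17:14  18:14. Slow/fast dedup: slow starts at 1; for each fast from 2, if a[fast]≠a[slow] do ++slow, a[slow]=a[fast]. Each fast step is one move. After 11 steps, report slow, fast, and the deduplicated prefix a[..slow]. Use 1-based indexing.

(s=1,f=2) a[fast]=2=a[slow] dup → fast++
(s=1,f=3) a[fast]=3≠a[slow]=2 write a[2]=3 → slow++,fast++
(s=2,f=4) a[fast]=4≠a[slow]=3 write a[3]=4 → slow++,fast++
(s=3,f=5) a[fast]=4=a[slow] dup → fast++
(s=3,f=6) a[fast]=5≠a[slow]=4 write a[4]=5 → slow++,fast++
(s=4,f=7) a[fast]=6≠a[slow]=5 write a[5]=6 → slow++,fast++
(s=5,f=8) a[fast]=6=a[slow] dup → fast++
(s=5,f=9) a[fast]=7≠a[slow]=6 write a[6]=7 → slow++,fast++
(s=6,f=10) a[fast]=7=a[slow] dup → fast++
(s=6,f=11) a[fast]=8≠a[slow]=7 write a[7]=8 → slow++,fast++
(s=7,f=12) a[fast]=9≠a[slow]=8 write a[8]=9 → slow++,fast++

slow=8, fast=13, prefix=[2, 3, 4, 5, 6, 7, 8, 9]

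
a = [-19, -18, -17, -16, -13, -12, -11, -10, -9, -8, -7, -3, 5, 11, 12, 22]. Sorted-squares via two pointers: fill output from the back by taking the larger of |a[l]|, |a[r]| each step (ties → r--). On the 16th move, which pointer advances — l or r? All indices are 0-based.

[0,15] |-19|<=|22| out[15]=484 → r--
[0,14] |-19|>|12| out[14]=361 → l++
[1,14] |-18|>|12| out[13]=324 → l++
[2,14] |-17|>|12| out[12]=289 → l++
[3,14] |-16|>|12| out[11]=256 → l++
[4,14] |-13|>|12| out[10]=169 → l++
[5,14] |-12|<=|12| out[9]=144 → r--
[5,13] |-12|>|11| out[8]=144 → l++
[6,13] |-11|<=|11| out[7]=121 → r--
[6,12] |-11|>|5| out[6]=121 → l++
[7,12] |-10|>|5| out[5]=100 → l++
[8,12] |-9|>|5| out[4]=81 → l++
[9,12] |-8|>|5| out[3]=64 → l++
[10,12] |-7|>|5| out[2]=49 → l++
[11,12] |-3|<=|5| out[1]=25 → r--
[11,11] |-3|<=|-3| out[0]=9 → r--

r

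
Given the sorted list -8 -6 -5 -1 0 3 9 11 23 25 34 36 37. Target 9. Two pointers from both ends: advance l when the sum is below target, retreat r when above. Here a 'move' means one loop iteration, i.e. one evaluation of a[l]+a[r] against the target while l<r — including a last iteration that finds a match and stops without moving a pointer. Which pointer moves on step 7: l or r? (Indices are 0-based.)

l

l=0 r=12: -8+37=29 >9, r--
l=0 r=11: -8+36=28 >9, r--
l=0 r=10: -8+34=26 >9, r--
l=0 r=9: -8+25=17 >9, r--
l=0 r=8: -8+23=15 >9, r--
l=0 r=7: -8+11=3 <9, l++
l=1 r=7: -6+11=5 <9, l++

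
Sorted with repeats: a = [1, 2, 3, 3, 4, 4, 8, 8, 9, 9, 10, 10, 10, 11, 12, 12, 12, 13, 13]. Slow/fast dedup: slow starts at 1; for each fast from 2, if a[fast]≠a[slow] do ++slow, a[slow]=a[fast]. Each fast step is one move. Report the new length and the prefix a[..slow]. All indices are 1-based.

length 10; prefix = [1, 2, 3, 4, 8, 9, 10, 11, 12, 13]

slow=1 fast=2: a[fast]=2≠a[slow]=1 write a[2]=2, slow++,fast++
slow=2 fast=3: a[fast]=3≠a[slow]=2 write a[3]=3, slow++,fast++
slow=3 fast=4: a[fast]=3=a[slow] dup, fast++
slow=3 fast=5: a[fast]=4≠a[slow]=3 write a[4]=4, slow++,fast++
slow=4 fast=6: a[fast]=4=a[slow] dup, fast++
slow=4 fast=7: a[fast]=8≠a[slow]=4 write a[5]=8, slow++,fast++
slow=5 fast=8: a[fast]=8=a[slow] dup, fast++
slow=5 fast=9: a[fast]=9≠a[slow]=8 write a[6]=9, slow++,fast++
slow=6 fast=10: a[fast]=9=a[slow] dup, fast++
slow=6 fast=11: a[fast]=10≠a[slow]=9 write a[7]=10, slow++,fast++
slow=7 fast=12: a[fast]=10=a[slow] dup, fast++
slow=7 fast=13: a[fast]=10=a[slow] dup, fast++
slow=7 fast=14: a[fast]=11≠a[slow]=10 write a[8]=11, slow++,fast++
slow=8 fast=15: a[fast]=12≠a[slow]=11 write a[9]=12, slow++,fast++
slow=9 fast=16: a[fast]=12=a[slow] dup, fast++
slow=9 fast=17: a[fast]=12=a[slow] dup, fast++
slow=9 fast=18: a[fast]=13≠a[slow]=12 write a[10]=13, slow++,fast++
slow=10 fast=19: a[fast]=13=a[slow] dup, fast++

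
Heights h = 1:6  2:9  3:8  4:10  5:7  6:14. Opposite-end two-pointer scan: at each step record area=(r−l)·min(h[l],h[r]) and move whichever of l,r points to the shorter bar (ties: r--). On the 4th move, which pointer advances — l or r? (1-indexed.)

[1,6] min(6,14)*5=30 best=30 * → l++
[2,6] min(9,14)*4=36 best=36 * → l++
[3,6] min(8,14)*3=24 best=36 → l++
[4,6] min(10,14)*2=20 best=36 → l++

l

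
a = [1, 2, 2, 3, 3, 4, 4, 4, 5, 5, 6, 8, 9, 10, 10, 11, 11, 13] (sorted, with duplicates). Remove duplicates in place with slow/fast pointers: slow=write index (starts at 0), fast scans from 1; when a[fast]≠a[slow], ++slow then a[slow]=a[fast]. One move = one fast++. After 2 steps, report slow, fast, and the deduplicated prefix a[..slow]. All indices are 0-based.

(s=0,f=1) a[fast]=2≠a[slow]=1 write a[1]=2 → slow++,fast++
(s=1,f=2) a[fast]=2=a[slow] dup → fast++

slow=1, fast=3, prefix=[1, 2]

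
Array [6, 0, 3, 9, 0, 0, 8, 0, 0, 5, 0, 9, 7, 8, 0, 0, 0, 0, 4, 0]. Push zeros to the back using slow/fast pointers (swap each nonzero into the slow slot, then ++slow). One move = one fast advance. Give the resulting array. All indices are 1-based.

[6, 3, 9, 8, 5, 9, 7, 8, 4, 0, 0, 0, 0, 0, 0, 0, 0, 0, 0, 0]

slow=1 fast=1: a[fast]=6≠0 swap→a[1]=6, slow++,fast++
slow=2 fast=2: a[fast]=0, fast++
slow=2 fast=3: a[fast]=3≠0 swap→a[2]=3, slow++,fast++
slow=3 fast=4: a[fast]=9≠0 swap→a[3]=9, slow++,fast++
slow=4 fast=5: a[fast]=0, fast++
slow=4 fast=6: a[fast]=0, fast++
slow=4 fast=7: a[fast]=8≠0 swap→a[4]=8, slow++,fast++
slow=5 fast=8: a[fast]=0, fast++
slow=5 fast=9: a[fast]=0, fast++
slow=5 fast=10: a[fast]=5≠0 swap→a[5]=5, slow++,fast++
slow=6 fast=11: a[fast]=0, fast++
slow=6 fast=12: a[fast]=9≠0 swap→a[6]=9, slow++,fast++
slow=7 fast=13: a[fast]=7≠0 swap→a[7]=7, slow++,fast++
slow=8 fast=14: a[fast]=8≠0 swap→a[8]=8, slow++,fast++
slow=9 fast=15: a[fast]=0, fast++
slow=9 fast=16: a[fast]=0, fast++
slow=9 fast=17: a[fast]=0, fast++
slow=9 fast=18: a[fast]=0, fast++
slow=9 fast=19: a[fast]=4≠0 swap→a[9]=4, slow++,fast++
slow=10 fast=20: a[fast]=0, fast++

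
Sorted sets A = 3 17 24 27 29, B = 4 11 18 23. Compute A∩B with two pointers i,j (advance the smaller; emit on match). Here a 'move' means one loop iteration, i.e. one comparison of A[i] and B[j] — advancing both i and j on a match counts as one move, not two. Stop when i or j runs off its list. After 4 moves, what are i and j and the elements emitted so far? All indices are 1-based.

i=3, j=3, emitted=[]

i=1 j=1: 3<4, i++
i=2 j=1: 17>4, j++
i=2 j=2: 17>11, j++
i=2 j=3: 17<18, i++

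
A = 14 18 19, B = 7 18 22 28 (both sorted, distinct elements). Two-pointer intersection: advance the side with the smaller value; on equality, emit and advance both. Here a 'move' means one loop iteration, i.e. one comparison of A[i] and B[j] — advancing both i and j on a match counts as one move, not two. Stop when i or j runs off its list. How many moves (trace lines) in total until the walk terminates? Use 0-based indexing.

4 moves

[i=0,j=0] 14>7 → j++
[i=0,j=1] 14<18 → i++
[i=1,j=1] 18==18 emit → i++,j++
[i=2,j=2] 19<22 → i++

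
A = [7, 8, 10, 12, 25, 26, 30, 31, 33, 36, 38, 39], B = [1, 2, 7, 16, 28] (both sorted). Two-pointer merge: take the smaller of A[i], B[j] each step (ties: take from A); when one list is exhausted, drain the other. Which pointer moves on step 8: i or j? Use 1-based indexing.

[i=1,j=1] A[i]=7>B[j]=1 take 1 → j++
[i=1,j=2] A[i]=7>B[j]=2 take 2 → j++
[i=1,j=3] A[i]=7<=B[j]=7 take 7 → i++
[i=2,j=3] A[i]=8>B[j]=7 take 7 → j++
[i=2,j=4] A[i]=8<=B[j]=16 take 8 → i++
[i=3,j=4] A[i]=10<=B[j]=16 take 10 → i++
[i=4,j=4] A[i]=12<=B[j]=16 take 12 → i++
[i=5,j=4] A[i]=25>B[j]=16 take 16 → j++

j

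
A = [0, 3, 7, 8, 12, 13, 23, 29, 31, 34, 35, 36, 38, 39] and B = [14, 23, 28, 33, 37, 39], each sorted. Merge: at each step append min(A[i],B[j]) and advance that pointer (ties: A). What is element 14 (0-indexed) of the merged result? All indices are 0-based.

i=0 j=0: A[i]=0<=B[j]=14 take 0, i++
i=1 j=0: A[i]=3<=B[j]=14 take 3, i++
i=2 j=0: A[i]=7<=B[j]=14 take 7, i++
i=3 j=0: A[i]=8<=B[j]=14 take 8, i++
i=4 j=0: A[i]=12<=B[j]=14 take 12, i++
i=5 j=0: A[i]=13<=B[j]=14 take 13, i++
i=6 j=0: A[i]=23>B[j]=14 take 14, j++
i=6 j=1: A[i]=23<=B[j]=23 take 23, i++
i=7 j=1: A[i]=29>B[j]=23 take 23, j++
i=7 j=2: A[i]=29>B[j]=28 take 28, j++
i=7 j=3: A[i]=29<=B[j]=33 take 29, i++
i=8 j=3: A[i]=31<=B[j]=33 take 31, i++
i=9 j=3: A[i]=34>B[j]=33 take 33, j++
i=9 j=4: A[i]=34<=B[j]=37 take 34, i++
i=10 j=4: A[i]=35<=B[j]=37 take 35, i++
i=11 j=4: A[i]=36<=B[j]=37 take 36, i++
i=12 j=4: A[i]=38>B[j]=37 take 37, j++
i=12 j=5: A[i]=38<=B[j]=39 take 38, i++
i=13 j=5: A[i]=39<=B[j]=39 take 39, i++
i=14 j=5: A done, take B[j]=39, j++

merged[14] = 35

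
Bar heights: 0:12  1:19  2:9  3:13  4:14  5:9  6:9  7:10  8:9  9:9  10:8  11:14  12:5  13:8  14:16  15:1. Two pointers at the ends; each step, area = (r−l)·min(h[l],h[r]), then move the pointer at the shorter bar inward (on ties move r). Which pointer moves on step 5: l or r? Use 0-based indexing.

l=0 r=15: min(12,1)*15=15 best=15 *, r--
l=0 r=14: min(12,16)*14=168 best=168 *, l++
l=1 r=14: min(19,16)*13=208 best=208 *, r--
l=1 r=13: min(19,8)*12=96 best=208, r--
l=1 r=12: min(19,5)*11=55 best=208, r--

r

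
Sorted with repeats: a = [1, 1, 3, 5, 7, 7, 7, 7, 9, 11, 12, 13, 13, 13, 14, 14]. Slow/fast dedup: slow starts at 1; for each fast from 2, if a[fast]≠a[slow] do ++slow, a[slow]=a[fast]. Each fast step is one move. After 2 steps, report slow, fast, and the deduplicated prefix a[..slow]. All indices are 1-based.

(s=1,f=2) a[fast]=1=a[slow] dup → fast++
(s=1,f=3) a[fast]=3≠a[slow]=1 write a[2]=3 → slow++,fast++

slow=2, fast=4, prefix=[1, 3]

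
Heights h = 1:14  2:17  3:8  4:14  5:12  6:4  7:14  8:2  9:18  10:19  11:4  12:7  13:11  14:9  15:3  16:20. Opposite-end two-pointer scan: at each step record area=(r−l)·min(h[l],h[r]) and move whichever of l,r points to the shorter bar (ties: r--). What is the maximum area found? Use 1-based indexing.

max area = 238

[1,16] min(14,20)*15=210 best=210 * → l++
[2,16] min(17,20)*14=238 best=238 * → l++
[3,16] min(8,20)*13=104 best=238 → l++
[4,16] min(14,20)*12=168 best=238 → l++
[5,16] min(12,20)*11=132 best=238 → l++
[6,16] min(4,20)*10=40 best=238 → l++
[7,16] min(14,20)*9=126 best=238 → l++
[8,16] min(2,20)*8=16 best=238 → l++
[9,16] min(18,20)*7=126 best=238 → l++
[10,16] min(19,20)*6=114 best=238 → l++
[11,16] min(4,20)*5=20 best=238 → l++
[12,16] min(7,20)*4=28 best=238 → l++
[13,16] min(11,20)*3=33 best=238 → l++
[14,16] min(9,20)*2=18 best=238 → l++
[15,16] min(3,20)*1=3 best=238 → l++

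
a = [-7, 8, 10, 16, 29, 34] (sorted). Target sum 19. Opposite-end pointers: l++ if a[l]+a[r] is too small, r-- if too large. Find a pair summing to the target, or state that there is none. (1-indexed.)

no pair

l=1 r=6: -7+34=27 >19, r--
l=1 r=5: -7+29=22 >19, r--
l=1 r=4: -7+16=9 <19, l++
l=2 r=4: 8+16=24 >19, r--
l=2 r=3: 8+10=18 <19, l++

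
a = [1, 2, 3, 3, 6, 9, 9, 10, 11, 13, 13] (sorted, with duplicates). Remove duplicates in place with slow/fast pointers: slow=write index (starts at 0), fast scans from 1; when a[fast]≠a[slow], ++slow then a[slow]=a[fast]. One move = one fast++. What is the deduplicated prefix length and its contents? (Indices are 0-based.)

length 8; prefix = [1, 2, 3, 6, 9, 10, 11, 13]

slow=0 fast=1: a[fast]=2≠a[slow]=1 write a[1]=2, slow++,fast++
slow=1 fast=2: a[fast]=3≠a[slow]=2 write a[2]=3, slow++,fast++
slow=2 fast=3: a[fast]=3=a[slow] dup, fast++
slow=2 fast=4: a[fast]=6≠a[slow]=3 write a[3]=6, slow++,fast++
slow=3 fast=5: a[fast]=9≠a[slow]=6 write a[4]=9, slow++,fast++
slow=4 fast=6: a[fast]=9=a[slow] dup, fast++
slow=4 fast=7: a[fast]=10≠a[slow]=9 write a[5]=10, slow++,fast++
slow=5 fast=8: a[fast]=11≠a[slow]=10 write a[6]=11, slow++,fast++
slow=6 fast=9: a[fast]=13≠a[slow]=11 write a[7]=13, slow++,fast++
slow=7 fast=10: a[fast]=13=a[slow] dup, fast++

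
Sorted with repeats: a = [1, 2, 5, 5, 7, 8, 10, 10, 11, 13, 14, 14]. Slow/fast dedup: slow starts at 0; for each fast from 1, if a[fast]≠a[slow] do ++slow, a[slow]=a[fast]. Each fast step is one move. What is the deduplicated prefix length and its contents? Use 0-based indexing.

length 9; prefix = [1, 2, 5, 7, 8, 10, 11, 13, 14]

slow=0 fast=1: a[fast]=2≠a[slow]=1 write a[1]=2, slow++,fast++
slow=1 fast=2: a[fast]=5≠a[slow]=2 write a[2]=5, slow++,fast++
slow=2 fast=3: a[fast]=5=a[slow] dup, fast++
slow=2 fast=4: a[fast]=7≠a[slow]=5 write a[3]=7, slow++,fast++
slow=3 fast=5: a[fast]=8≠a[slow]=7 write a[4]=8, slow++,fast++
slow=4 fast=6: a[fast]=10≠a[slow]=8 write a[5]=10, slow++,fast++
slow=5 fast=7: a[fast]=10=a[slow] dup, fast++
slow=5 fast=8: a[fast]=11≠a[slow]=10 write a[6]=11, slow++,fast++
slow=6 fast=9: a[fast]=13≠a[slow]=11 write a[7]=13, slow++,fast++
slow=7 fast=10: a[fast]=14≠a[slow]=13 write a[8]=14, slow++,fast++
slow=8 fast=11: a[fast]=14=a[slow] dup, fast++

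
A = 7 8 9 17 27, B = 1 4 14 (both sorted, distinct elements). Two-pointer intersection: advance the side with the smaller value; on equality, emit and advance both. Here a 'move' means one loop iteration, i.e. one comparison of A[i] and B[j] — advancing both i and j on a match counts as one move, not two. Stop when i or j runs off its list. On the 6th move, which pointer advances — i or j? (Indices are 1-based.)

i=1 j=1: 7>1, j++
i=1 j=2: 7>4, j++
i=1 j=3: 7<14, i++
i=2 j=3: 8<14, i++
i=3 j=3: 9<14, i++
i=4 j=3: 17>14, j++

j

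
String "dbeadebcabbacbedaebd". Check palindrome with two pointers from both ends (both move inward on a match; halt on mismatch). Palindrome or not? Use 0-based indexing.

palindrome

l=0 r=19: 'd'=='d', l++,r--
l=1 r=18: 'b'=='b', l++,r--
l=2 r=17: 'e'=='e', l++,r--
l=3 r=16: 'a'=='a', l++,r--
l=4 r=15: 'd'=='d', l++,r--
l=5 r=14: 'e'=='e', l++,r--
l=6 r=13: 'b'=='b', l++,r--
l=7 r=12: 'c'=='c', l++,r--
l=8 r=11: 'a'=='a', l++,r--
l=9 r=10: 'b'=='b', l++,r--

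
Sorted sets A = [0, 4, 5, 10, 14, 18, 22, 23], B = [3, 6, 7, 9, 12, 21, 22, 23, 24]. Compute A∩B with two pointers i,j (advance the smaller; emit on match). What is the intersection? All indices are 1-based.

intersection = [22, 23]

[i=1,j=1] 0<3 → i++
[i=2,j=1] 4>3 → j++
[i=2,j=2] 4<6 → i++
[i=3,j=2] 5<6 → i++
[i=4,j=2] 10>6 → j++
[i=4,j=3] 10>7 → j++
[i=4,j=4] 10>9 → j++
[i=4,j=5] 10<12 → i++
[i=5,j=5] 14>12 → j++
[i=5,j=6] 14<21 → i++
[i=6,j=6] 18<21 → i++
[i=7,j=6] 22>21 → j++
[i=7,j=7] 22==22 emit → i++,j++
[i=8,j=8] 23==23 emit → i++,j++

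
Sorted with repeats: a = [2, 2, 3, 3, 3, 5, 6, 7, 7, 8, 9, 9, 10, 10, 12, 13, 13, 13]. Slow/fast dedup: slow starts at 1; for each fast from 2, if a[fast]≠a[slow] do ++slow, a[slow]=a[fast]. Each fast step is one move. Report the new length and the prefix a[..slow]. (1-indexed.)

length 10; prefix = [2, 3, 5, 6, 7, 8, 9, 10, 12, 13]

(s=1,f=2) a[fast]=2=a[slow] dup → fast++
(s=1,f=3) a[fast]=3≠a[slow]=2 write a[2]=3 → slow++,fast++
(s=2,f=4) a[fast]=3=a[slow] dup → fast++
(s=2,f=5) a[fast]=3=a[slow] dup → fast++
(s=2,f=6) a[fast]=5≠a[slow]=3 write a[3]=5 → slow++,fast++
(s=3,f=7) a[fast]=6≠a[slow]=5 write a[4]=6 → slow++,fast++
(s=4,f=8) a[fast]=7≠a[slow]=6 write a[5]=7 → slow++,fast++
(s=5,f=9) a[fast]=7=a[slow] dup → fast++
(s=5,f=10) a[fast]=8≠a[slow]=7 write a[6]=8 → slow++,fast++
(s=6,f=11) a[fast]=9≠a[slow]=8 write a[7]=9 → slow++,fast++
(s=7,f=12) a[fast]=9=a[slow] dup → fast++
(s=7,f=13) a[fast]=10≠a[slow]=9 write a[8]=10 → slow++,fast++
(s=8,f=14) a[fast]=10=a[slow] dup → fast++
(s=8,f=15) a[fast]=12≠a[slow]=10 write a[9]=12 → slow++,fast++
(s=9,f=16) a[fast]=13≠a[slow]=12 write a[10]=13 → slow++,fast++
(s=10,f=17) a[fast]=13=a[slow] dup → fast++
(s=10,f=18) a[fast]=13=a[slow] dup → fast++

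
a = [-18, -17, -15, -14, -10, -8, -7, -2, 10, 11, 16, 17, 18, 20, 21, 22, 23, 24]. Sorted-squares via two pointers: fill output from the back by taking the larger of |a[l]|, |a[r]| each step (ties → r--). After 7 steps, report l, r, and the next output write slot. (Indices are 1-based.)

l=2, r=12, next write slot=11

[1,18] |-18|<=|24| out[18]=576 → r--
[1,17] |-18|<=|23| out[17]=529 → r--
[1,16] |-18|<=|22| out[16]=484 → r--
[1,15] |-18|<=|21| out[15]=441 → r--
[1,14] |-18|<=|20| out[14]=400 → r--
[1,13] |-18|<=|18| out[13]=324 → r--
[1,12] |-18|>|17| out[12]=324 → l++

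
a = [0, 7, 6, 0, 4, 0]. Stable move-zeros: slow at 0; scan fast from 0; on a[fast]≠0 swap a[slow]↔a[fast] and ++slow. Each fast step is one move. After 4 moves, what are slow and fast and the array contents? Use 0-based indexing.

slow=2, fast=4, a=[7, 6, 0, 0, 4, 0]

slow=0 fast=0: a[fast]=0, fast++
slow=0 fast=1: a[fast]=7≠0 swap→a[0]=7, slow++,fast++
slow=1 fast=2: a[fast]=6≠0 swap→a[1]=6, slow++,fast++
slow=2 fast=3: a[fast]=0, fast++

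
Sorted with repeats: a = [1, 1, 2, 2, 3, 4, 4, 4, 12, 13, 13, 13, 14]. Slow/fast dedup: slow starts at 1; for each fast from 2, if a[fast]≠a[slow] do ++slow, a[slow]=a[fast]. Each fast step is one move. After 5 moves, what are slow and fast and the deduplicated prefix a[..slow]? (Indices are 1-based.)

(s=1,f=2) a[fast]=1=a[slow] dup → fast++
(s=1,f=3) a[fast]=2≠a[slow]=1 write a[2]=2 → slow++,fast++
(s=2,f=4) a[fast]=2=a[slow] dup → fast++
(s=2,f=5) a[fast]=3≠a[slow]=2 write a[3]=3 → slow++,fast++
(s=3,f=6) a[fast]=4≠a[slow]=3 write a[4]=4 → slow++,fast++

slow=4, fast=7, prefix=[1, 2, 3, 4]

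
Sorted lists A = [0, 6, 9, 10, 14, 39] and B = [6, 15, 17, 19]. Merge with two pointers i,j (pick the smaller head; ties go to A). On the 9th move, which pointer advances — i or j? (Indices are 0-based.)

i=0 j=0: A[i]=0<=B[j]=6 take 0, i++
i=1 j=0: A[i]=6<=B[j]=6 take 6, i++
i=2 j=0: A[i]=9>B[j]=6 take 6, j++
i=2 j=1: A[i]=9<=B[j]=15 take 9, i++
i=3 j=1: A[i]=10<=B[j]=15 take 10, i++
i=4 j=1: A[i]=14<=B[j]=15 take 14, i++
i=5 j=1: A[i]=39>B[j]=15 take 15, j++
i=5 j=2: A[i]=39>B[j]=17 take 17, j++
i=5 j=3: A[i]=39>B[j]=19 take 19, j++

j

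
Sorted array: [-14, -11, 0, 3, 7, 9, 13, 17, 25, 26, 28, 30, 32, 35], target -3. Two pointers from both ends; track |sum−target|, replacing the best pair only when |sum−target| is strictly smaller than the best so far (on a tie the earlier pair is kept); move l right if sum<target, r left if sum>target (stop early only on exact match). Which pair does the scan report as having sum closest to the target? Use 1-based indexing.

[1,14] -14+35=21 d=24 * → r--
[1,13] -14+32=18 d=21 * → r--
[1,12] -14+30=16 d=19 * → r--
[1,11] -14+28=14 d=17 * → r--
[1,10] -14+26=12 d=15 * → r--
[1,9] -14+25=11 d=14 * → r--
[1,8] -14+17=3 d=6 * → r--
[1,7] -14+13=-1 d=2 * → r--
[1,6] -14+9=-5 d=2 → l++
[2,6] -11+9=-2 d=1 * → r--
[2,5] -11+7=-4 d=1 → l++
[3,5] 0+7=7 d=10 → r--
[3,4] 0+3=3 d=6 → r--

pair (-11, 9) with sum -2 (|Δ|=1)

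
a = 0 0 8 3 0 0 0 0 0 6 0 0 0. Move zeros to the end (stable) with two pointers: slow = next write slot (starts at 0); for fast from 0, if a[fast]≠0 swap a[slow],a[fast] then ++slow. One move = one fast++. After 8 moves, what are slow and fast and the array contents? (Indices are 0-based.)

slow=0 fast=0: a[fast]=0, fast++
slow=0 fast=1: a[fast]=0, fast++
slow=0 fast=2: a[fast]=8≠0 swap→a[0]=8, slow++,fast++
slow=1 fast=3: a[fast]=3≠0 swap→a[1]=3, slow++,fast++
slow=2 fast=4: a[fast]=0, fast++
slow=2 fast=5: a[fast]=0, fast++
slow=2 fast=6: a[fast]=0, fast++
slow=2 fast=7: a[fast]=0, fast++

slow=2, fast=8, a=[8, 3, 0, 0, 0, 0, 0, 0, 0, 6, 0, 0, 0]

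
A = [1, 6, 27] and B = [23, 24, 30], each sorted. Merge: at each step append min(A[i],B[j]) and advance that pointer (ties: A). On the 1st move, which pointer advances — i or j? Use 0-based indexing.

[i=0,j=0] A[i]=1<=B[j]=23 take 1 → i++

i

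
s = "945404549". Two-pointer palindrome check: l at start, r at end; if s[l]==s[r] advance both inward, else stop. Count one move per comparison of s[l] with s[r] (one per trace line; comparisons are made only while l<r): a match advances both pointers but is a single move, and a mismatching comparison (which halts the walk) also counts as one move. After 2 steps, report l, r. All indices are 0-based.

[0,8] '9'=='9' → l++,r--
[1,7] '4'=='4' → l++,r--

l=2, r=6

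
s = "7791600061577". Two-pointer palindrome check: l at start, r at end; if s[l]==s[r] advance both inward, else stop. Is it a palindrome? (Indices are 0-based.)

not a palindrome (mismatch at 2,10)

l=0 r=12: '7'=='7', l++,r--
l=1 r=11: '7'=='7', l++,r--
l=2 r=10: '9'!='5', stop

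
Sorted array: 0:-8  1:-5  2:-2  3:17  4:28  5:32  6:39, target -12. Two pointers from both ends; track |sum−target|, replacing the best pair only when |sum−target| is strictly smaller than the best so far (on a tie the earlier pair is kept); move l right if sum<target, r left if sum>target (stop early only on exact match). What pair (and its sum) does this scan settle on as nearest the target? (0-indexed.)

l=0 r=6: -8+39=31 d=43 *, r--
l=0 r=5: -8+32=24 d=36 *, r--
l=0 r=4: -8+28=20 d=32 *, r--
l=0 r=3: -8+17=9 d=21 *, r--
l=0 r=2: -8+-2=-10 d=2 *, r--
l=0 r=1: -8+-5=-13 d=1 *, l++

pair (-8, -5) with sum -13 (|Δ|=1)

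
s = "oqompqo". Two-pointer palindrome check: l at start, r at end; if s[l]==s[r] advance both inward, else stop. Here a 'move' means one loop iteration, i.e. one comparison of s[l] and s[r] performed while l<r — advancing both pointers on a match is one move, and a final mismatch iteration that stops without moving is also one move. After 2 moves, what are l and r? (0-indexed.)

l=0 r=6: 'o'=='o', l++,r--
l=1 r=5: 'q'=='q', l++,r--

l=2, r=4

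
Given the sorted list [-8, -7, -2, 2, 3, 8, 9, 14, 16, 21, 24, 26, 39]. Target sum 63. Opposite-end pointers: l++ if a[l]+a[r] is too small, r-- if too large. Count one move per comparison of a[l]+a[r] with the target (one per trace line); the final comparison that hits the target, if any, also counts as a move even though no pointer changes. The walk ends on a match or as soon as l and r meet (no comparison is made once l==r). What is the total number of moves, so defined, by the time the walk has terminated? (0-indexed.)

[0,12] -8+39=31 <63 → l++
[1,12] -7+39=32 <63 → l++
[2,12] -2+39=37 <63 → l++
[3,12] 2+39=41 <63 → l++
[4,12] 3+39=42 <63 → l++
[5,12] 8+39=47 <63 → l++
[6,12] 9+39=48 <63 → l++
[7,12] 14+39=53 <63 → l++
[8,12] 16+39=55 <63 → l++
[9,12] 21+39=60 <63 → l++
[10,12] 24+39=63 → found

11 moves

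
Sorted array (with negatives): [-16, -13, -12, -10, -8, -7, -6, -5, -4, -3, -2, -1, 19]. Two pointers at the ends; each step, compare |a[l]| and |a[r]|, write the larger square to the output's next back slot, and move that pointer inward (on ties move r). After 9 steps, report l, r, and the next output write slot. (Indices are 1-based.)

l=9, r=12, next write slot=4

[1,13] |-16|<=|19| out[13]=361 → r--
[1,12] |-16|>|-1| out[12]=256 → l++
[2,12] |-13|>|-1| out[11]=169 → l++
[3,12] |-12|>|-1| out[10]=144 → l++
[4,12] |-10|>|-1| out[9]=100 → l++
[5,12] |-8|>|-1| out[8]=64 → l++
[6,12] |-7|>|-1| out[7]=49 → l++
[7,12] |-6|>|-1| out[6]=36 → l++
[8,12] |-5|>|-1| out[5]=25 → l++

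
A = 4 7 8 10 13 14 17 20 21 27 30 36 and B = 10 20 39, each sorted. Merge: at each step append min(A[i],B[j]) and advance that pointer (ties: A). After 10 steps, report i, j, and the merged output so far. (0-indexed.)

i=8, j=2, merged so far=[4, 7, 8, 10, 10, 13, 14, 17, 20, 20]

i=0 j=0: A[i]=4<=B[j]=10 take 4, i++
i=1 j=0: A[i]=7<=B[j]=10 take 7, i++
i=2 j=0: A[i]=8<=B[j]=10 take 8, i++
i=3 j=0: A[i]=10<=B[j]=10 take 10, i++
i=4 j=0: A[i]=13>B[j]=10 take 10, j++
i=4 j=1: A[i]=13<=B[j]=20 take 13, i++
i=5 j=1: A[i]=14<=B[j]=20 take 14, i++
i=6 j=1: A[i]=17<=B[j]=20 take 17, i++
i=7 j=1: A[i]=20<=B[j]=20 take 20, i++
i=8 j=1: A[i]=21>B[j]=20 take 20, j++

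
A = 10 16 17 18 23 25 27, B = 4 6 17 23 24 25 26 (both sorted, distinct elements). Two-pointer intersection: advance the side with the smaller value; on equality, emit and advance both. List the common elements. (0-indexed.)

intersection = [17, 23, 25]

[i=0,j=0] 10>4 → j++
[i=0,j=1] 10>6 → j++
[i=0,j=2] 10<17 → i++
[i=1,j=2] 16<17 → i++
[i=2,j=2] 17==17 emit → i++,j++
[i=3,j=3] 18<23 → i++
[i=4,j=3] 23==23 emit → i++,j++
[i=5,j=4] 25>24 → j++
[i=5,j=5] 25==25 emit → i++,j++
[i=6,j=6] 27>26 → j++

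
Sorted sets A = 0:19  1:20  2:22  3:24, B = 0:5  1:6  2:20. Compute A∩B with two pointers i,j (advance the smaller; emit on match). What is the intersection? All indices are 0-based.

intersection = [20]

i=0 j=0: 19>5, j++
i=0 j=1: 19>6, j++
i=0 j=2: 19<20, i++
i=1 j=2: 20==20 emit, i++,j++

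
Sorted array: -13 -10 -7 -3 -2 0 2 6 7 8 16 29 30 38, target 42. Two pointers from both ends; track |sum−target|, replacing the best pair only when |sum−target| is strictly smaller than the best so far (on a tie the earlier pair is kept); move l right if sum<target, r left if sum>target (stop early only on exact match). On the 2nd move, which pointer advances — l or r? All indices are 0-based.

l=0 r=13: -13+38=25 d=17 *, l++
l=1 r=13: -10+38=28 d=14 *, l++

l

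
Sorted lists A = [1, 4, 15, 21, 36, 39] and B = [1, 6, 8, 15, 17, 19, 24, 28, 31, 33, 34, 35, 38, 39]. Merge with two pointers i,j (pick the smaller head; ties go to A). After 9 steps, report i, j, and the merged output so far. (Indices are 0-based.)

i=3, j=6, merged so far=[1, 1, 4, 6, 8, 15, 15, 17, 19]

i=0 j=0: A[i]=1<=B[j]=1 take 1, i++
i=1 j=0: A[i]=4>B[j]=1 take 1, j++
i=1 j=1: A[i]=4<=B[j]=6 take 4, i++
i=2 j=1: A[i]=15>B[j]=6 take 6, j++
i=2 j=2: A[i]=15>B[j]=8 take 8, j++
i=2 j=3: A[i]=15<=B[j]=15 take 15, i++
i=3 j=3: A[i]=21>B[j]=15 take 15, j++
i=3 j=4: A[i]=21>B[j]=17 take 17, j++
i=3 j=5: A[i]=21>B[j]=19 take 19, j++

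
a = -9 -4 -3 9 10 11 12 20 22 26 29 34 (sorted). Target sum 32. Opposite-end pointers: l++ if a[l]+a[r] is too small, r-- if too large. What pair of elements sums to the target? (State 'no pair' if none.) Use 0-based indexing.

[0,11] -9+34=25 <32 → l++
[1,11] -4+34=30 <32 → l++
[2,11] -3+34=31 <32 → l++
[3,11] 9+34=43 >32 → r--
[3,10] 9+29=38 >32 → r--
[3,9] 9+26=35 >32 → r--
[3,8] 9+22=31 <32 → l++
[4,8] 10+22=32 → found

(10, 22)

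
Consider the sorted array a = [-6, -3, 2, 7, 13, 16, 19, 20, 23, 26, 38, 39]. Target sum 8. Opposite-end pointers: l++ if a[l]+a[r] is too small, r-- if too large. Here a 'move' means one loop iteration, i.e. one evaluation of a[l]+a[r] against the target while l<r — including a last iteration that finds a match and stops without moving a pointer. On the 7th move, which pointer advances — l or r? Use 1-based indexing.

r

l=1 r=12: -6+39=33 >8, r--
l=1 r=11: -6+38=32 >8, r--
l=1 r=10: -6+26=20 >8, r--
l=1 r=9: -6+23=17 >8, r--
l=1 r=8: -6+20=14 >8, r--
l=1 r=7: -6+19=13 >8, r--
l=1 r=6: -6+16=10 >8, r--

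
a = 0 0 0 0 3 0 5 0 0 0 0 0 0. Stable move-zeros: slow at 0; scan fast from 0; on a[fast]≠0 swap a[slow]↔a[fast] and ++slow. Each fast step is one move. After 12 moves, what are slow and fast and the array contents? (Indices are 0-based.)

slow=2, fast=12, a=[3, 5, 0, 0, 0, 0, 0, 0, 0, 0, 0, 0, 0]

(s=0,f=0) a[fast]=0 → fast++
(s=0,f=1) a[fast]=0 → fast++
(s=0,f=2) a[fast]=0 → fast++
(s=0,f=3) a[fast]=0 → fast++
(s=0,f=4) a[fast]=3≠0 swap→a[0]=3 → slow++,fast++
(s=1,f=5) a[fast]=0 → fast++
(s=1,f=6) a[fast]=5≠0 swap→a[1]=5 → slow++,fast++
(s=2,f=7) a[fast]=0 → fast++
(s=2,f=8) a[fast]=0 → fast++
(s=2,f=9) a[fast]=0 → fast++
(s=2,f=10) a[fast]=0 → fast++
(s=2,f=11) a[fast]=0 → fast++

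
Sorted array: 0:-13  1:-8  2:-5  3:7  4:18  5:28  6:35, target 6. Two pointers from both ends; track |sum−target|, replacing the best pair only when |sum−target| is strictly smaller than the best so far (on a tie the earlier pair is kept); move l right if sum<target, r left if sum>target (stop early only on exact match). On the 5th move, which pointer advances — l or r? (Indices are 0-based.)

l

[0,6] -13+35=22 d=16 * → r--
[0,5] -13+28=15 d=9 * → r--
[0,4] -13+18=5 d=1 * → l++
[1,4] -8+18=10 d=4 → r--
[1,3] -8+7=-1 d=7 → l++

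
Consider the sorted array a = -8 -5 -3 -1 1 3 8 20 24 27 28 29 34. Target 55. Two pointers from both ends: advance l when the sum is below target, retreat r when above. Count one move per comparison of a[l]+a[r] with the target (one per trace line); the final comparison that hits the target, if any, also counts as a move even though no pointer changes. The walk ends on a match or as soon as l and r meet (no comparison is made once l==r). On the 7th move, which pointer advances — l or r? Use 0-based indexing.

l=0 r=12: -8+34=26 <55, l++
l=1 r=12: -5+34=29 <55, l++
l=2 r=12: -3+34=31 <55, l++
l=3 r=12: -1+34=33 <55, l++
l=4 r=12: 1+34=35 <55, l++
l=5 r=12: 3+34=37 <55, l++
l=6 r=12: 8+34=42 <55, l++

l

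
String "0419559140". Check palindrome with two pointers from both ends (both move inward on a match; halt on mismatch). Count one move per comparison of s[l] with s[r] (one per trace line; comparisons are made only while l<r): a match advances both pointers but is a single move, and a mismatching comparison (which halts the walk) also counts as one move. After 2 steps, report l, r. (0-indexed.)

l=0 r=9: '0'=='0', l++,r--
l=1 r=8: '4'=='4', l++,r--

l=2, r=7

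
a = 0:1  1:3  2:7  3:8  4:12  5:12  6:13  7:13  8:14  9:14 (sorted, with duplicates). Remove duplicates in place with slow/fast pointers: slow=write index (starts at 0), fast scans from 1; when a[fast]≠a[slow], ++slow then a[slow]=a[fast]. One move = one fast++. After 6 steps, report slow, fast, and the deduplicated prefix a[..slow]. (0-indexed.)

(s=0,f=1) a[fast]=3≠a[slow]=1 write a[1]=3 → slow++,fast++
(s=1,f=2) a[fast]=7≠a[slow]=3 write a[2]=7 → slow++,fast++
(s=2,f=3) a[fast]=8≠a[slow]=7 write a[3]=8 → slow++,fast++
(s=3,f=4) a[fast]=12≠a[slow]=8 write a[4]=12 → slow++,fast++
(s=4,f=5) a[fast]=12=a[slow] dup → fast++
(s=4,f=6) a[fast]=13≠a[slow]=12 write a[5]=13 → slow++,fast++

slow=5, fast=7, prefix=[1, 3, 7, 8, 12, 13]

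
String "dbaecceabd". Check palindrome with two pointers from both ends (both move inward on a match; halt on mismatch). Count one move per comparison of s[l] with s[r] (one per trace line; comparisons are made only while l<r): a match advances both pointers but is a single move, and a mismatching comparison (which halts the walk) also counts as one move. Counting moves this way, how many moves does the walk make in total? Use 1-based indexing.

5 moves

[1,10] 'd'=='d' → l++,r--
[2,9] 'b'=='b' → l++,r--
[3,8] 'a'=='a' → l++,r--
[4,7] 'e'=='e' → l++,r--
[5,6] 'c'=='c' → l++,r--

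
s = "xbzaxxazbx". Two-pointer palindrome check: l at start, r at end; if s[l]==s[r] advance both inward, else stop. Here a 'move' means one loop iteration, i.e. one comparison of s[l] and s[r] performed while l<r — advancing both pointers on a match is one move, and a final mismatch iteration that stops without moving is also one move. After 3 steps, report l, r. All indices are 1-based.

l=1 r=10: 'x'=='x', l++,r--
l=2 r=9: 'b'=='b', l++,r--
l=3 r=8: 'z'=='z', l++,r--

l=4, r=7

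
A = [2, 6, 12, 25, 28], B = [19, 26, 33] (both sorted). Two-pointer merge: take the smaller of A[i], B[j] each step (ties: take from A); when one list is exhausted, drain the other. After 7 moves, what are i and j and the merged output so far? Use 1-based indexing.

i=1 j=1: A[i]=2<=B[j]=19 take 2, i++
i=2 j=1: A[i]=6<=B[j]=19 take 6, i++
i=3 j=1: A[i]=12<=B[j]=19 take 12, i++
i=4 j=1: A[i]=25>B[j]=19 take 19, j++
i=4 j=2: A[i]=25<=B[j]=26 take 25, i++
i=5 j=2: A[i]=28>B[j]=26 take 26, j++
i=5 j=3: A[i]=28<=B[j]=33 take 28, i++

i=6, j=3, merged so far=[2, 6, 12, 19, 25, 26, 28]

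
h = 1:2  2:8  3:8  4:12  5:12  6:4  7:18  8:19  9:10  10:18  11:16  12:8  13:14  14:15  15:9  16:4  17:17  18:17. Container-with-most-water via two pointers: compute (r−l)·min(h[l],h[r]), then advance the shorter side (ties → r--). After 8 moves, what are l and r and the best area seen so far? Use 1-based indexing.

l=7, r=16, best area=187

[1,18] min(2,17)*17=34 best=34 * → l++
[2,18] min(8,17)*16=128 best=128 * → l++
[3,18] min(8,17)*15=120 best=128 → l++
[4,18] min(12,17)*14=168 best=168 * → l++
[5,18] min(12,17)*13=156 best=168 → l++
[6,18] min(4,17)*12=48 best=168 → l++
[7,18] min(18,17)*11=187 best=187 * → r--
[7,17] min(18,17)*10=170 best=187 → r--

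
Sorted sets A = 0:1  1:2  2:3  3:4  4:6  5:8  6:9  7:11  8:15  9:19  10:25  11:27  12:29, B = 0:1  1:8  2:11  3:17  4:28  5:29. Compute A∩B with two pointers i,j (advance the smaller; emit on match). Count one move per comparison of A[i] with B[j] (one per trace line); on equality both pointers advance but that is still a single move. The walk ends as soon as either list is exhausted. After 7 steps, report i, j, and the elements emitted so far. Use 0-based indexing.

i=0 j=0: 1==1 emit, i++,j++
i=1 j=1: 2<8, i++
i=2 j=1: 3<8, i++
i=3 j=1: 4<8, i++
i=4 j=1: 6<8, i++
i=5 j=1: 8==8 emit, i++,j++
i=6 j=2: 9<11, i++

i=7, j=2, emitted=[1, 8]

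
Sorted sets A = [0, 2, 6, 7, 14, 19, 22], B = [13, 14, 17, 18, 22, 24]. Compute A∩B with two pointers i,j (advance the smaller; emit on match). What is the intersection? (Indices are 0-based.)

i=0 j=0: 0<13, i++
i=1 j=0: 2<13, i++
i=2 j=0: 6<13, i++
i=3 j=0: 7<13, i++
i=4 j=0: 14>13, j++
i=4 j=1: 14==14 emit, i++,j++
i=5 j=2: 19>17, j++
i=5 j=3: 19>18, j++
i=5 j=4: 19<22, i++
i=6 j=4: 22==22 emit, i++,j++

intersection = [14, 22]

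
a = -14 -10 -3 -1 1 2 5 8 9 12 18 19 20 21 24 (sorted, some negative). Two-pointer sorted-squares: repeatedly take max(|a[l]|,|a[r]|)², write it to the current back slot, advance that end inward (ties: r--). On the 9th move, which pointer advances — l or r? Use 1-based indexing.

[1,15] |-14|<=|24| out[15]=576 → r--
[1,14] |-14|<=|21| out[14]=441 → r--
[1,13] |-14|<=|20| out[13]=400 → r--
[1,12] |-14|<=|19| out[12]=361 → r--
[1,11] |-14|<=|18| out[11]=324 → r--
[1,10] |-14|>|12| out[10]=196 → l++
[2,10] |-10|<=|12| out[9]=144 → r--
[2,9] |-10|>|9| out[8]=100 → l++
[3,9] |-3|<=|9| out[7]=81 → r--

r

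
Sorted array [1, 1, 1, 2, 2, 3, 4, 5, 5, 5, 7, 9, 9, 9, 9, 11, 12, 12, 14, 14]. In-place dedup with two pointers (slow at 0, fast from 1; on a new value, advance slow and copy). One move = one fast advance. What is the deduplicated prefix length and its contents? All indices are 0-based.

length 10; prefix = [1, 2, 3, 4, 5, 7, 9, 11, 12, 14]

(s=0,f=1) a[fast]=1=a[slow] dup → fast++
(s=0,f=2) a[fast]=1=a[slow] dup → fast++
(s=0,f=3) a[fast]=2≠a[slow]=1 write a[1]=2 → slow++,fast++
(s=1,f=4) a[fast]=2=a[slow] dup → fast++
(s=1,f=5) a[fast]=3≠a[slow]=2 write a[2]=3 → slow++,fast++
(s=2,f=6) a[fast]=4≠a[slow]=3 write a[3]=4 → slow++,fast++
(s=3,f=7) a[fast]=5≠a[slow]=4 write a[4]=5 → slow++,fast++
(s=4,f=8) a[fast]=5=a[slow] dup → fast++
(s=4,f=9) a[fast]=5=a[slow] dup → fast++
(s=4,f=10) a[fast]=7≠a[slow]=5 write a[5]=7 → slow++,fast++
(s=5,f=11) a[fast]=9≠a[slow]=7 write a[6]=9 → slow++,fast++
(s=6,f=12) a[fast]=9=a[slow] dup → fast++
(s=6,f=13) a[fast]=9=a[slow] dup → fast++
(s=6,f=14) a[fast]=9=a[slow] dup → fast++
(s=6,f=15) a[fast]=11≠a[slow]=9 write a[7]=11 → slow++,fast++
(s=7,f=16) a[fast]=12≠a[slow]=11 write a[8]=12 → slow++,fast++
(s=8,f=17) a[fast]=12=a[slow] dup → fast++
(s=8,f=18) a[fast]=14≠a[slow]=12 write a[9]=14 → slow++,fast++
(s=9,f=19) a[fast]=14=a[slow] dup → fast++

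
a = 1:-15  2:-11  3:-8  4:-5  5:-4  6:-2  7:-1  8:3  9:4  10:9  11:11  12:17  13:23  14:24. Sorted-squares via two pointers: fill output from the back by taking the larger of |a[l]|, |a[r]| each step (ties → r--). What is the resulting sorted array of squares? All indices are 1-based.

[1, 4, 9, 16, 16, 25, 64, 81, 121, 121, 225, 289, 529, 576]

[1,14] |-15|<=|24| out[14]=576 → r--
[1,13] |-15|<=|23| out[13]=529 → r--
[1,12] |-15|<=|17| out[12]=289 → r--
[1,11] |-15|>|11| out[11]=225 → l++
[2,11] |-11|<=|11| out[10]=121 → r--
[2,10] |-11|>|9| out[9]=121 → l++
[3,10] |-8|<=|9| out[8]=81 → r--
[3,9] |-8|>|4| out[7]=64 → l++
[4,9] |-5|>|4| out[6]=25 → l++
[5,9] |-4|<=|4| out[5]=16 → r--
[5,8] |-4|>|3| out[4]=16 → l++
[6,8] |-2|<=|3| out[3]=9 → r--
[6,7] |-2|>|-1| out[2]=4 → l++
[7,7] |-1|<=|-1| out[1]=1 → r--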